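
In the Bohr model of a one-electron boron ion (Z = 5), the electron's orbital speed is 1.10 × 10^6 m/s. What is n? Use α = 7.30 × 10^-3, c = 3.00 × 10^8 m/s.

10

v_n = Zαc/n ⇒ n = Zαc/v = 5 × 0.00730 × 3.00 × 10^8 / 1.10 × 10^6 ≈ 9.95
n = 10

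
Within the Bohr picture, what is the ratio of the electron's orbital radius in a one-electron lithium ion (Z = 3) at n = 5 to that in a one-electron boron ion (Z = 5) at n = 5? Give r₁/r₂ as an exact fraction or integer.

r ∝ Z^-1 · n^2
r₁/r₂ = (3/5)^-1 · (5/5)^2 = 5/3

5/3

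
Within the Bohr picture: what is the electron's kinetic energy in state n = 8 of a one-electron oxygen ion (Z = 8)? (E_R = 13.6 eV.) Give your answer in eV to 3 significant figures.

For a Coulomb orbit the virial theorem gives K = −E_n.
E_n = −E_R·Z²/n², so K = E_R·Z²/n² = 13.6 × 8²/8² = 13.6 eV

13.6 eV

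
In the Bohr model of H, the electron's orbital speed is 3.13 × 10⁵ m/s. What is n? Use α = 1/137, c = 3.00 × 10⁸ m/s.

7

v_n = Zαc/n ⇒ n = Zαc/v = 1 × 0.00730 × 3.00 × 10⁸ / 3.13 × 10⁵ ≈ 7.00
n = 7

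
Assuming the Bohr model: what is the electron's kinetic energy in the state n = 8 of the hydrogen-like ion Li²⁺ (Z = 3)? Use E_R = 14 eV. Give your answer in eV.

For a Coulomb orbit the virial theorem gives K = −E_n.
E_n = −E_R·Z²/n², so K = E_R·Z²/n² = 14 × 3²/8² = 2.0 eV

2.0 eV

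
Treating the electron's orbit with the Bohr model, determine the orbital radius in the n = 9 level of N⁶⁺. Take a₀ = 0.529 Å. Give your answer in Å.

r_n = n²a₀/Z = 9² × 0.529 / 7
    = 81 × 0.529 / 7 = 6.12 Å

6.12 Å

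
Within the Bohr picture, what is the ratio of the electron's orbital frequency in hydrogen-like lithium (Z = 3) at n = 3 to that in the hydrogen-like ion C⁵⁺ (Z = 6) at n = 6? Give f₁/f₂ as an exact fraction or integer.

f ∝ Z^2 · n^-3
f₁/f₂ = (3/6)^2 · (3/6)^-3 = 2

2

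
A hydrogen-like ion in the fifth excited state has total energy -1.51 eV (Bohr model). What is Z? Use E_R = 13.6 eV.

E_n = −E_R Z²/n² ⇒ Z² = −E_n n²/E_R = 1.51 × 6² / 13.6 ≈ 4.00
Z = 2

2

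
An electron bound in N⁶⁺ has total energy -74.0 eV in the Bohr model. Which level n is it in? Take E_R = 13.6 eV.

3

E_n = −E_R Z²/n² ⇒ n² = E_R Z²/(−E_n) = 13.6 × 7² / 74.0 ≈ 9.01
n = 3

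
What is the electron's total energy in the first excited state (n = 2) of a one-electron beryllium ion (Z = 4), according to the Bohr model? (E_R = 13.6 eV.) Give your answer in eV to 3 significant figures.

E_n = −E_R·Z²/n² = −13.6 × 4²/2² = -54.4 eV

-54.4 eV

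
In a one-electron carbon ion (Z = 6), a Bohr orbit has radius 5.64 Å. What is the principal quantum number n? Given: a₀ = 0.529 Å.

r_n = n²a₀/Z ⇒ n² = rZ/a₀ = 5.64 × 6 / 0.529 ≈ 63.97
n = 8

8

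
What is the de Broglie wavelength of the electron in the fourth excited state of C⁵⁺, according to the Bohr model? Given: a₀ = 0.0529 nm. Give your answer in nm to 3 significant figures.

0.277 nm

The Bohr quantisation condition is nλ = 2πr_n.
r_n = n²a₀/Z = 0.220 nm
λ = 2πr_n/n = 2π·0.220/5 = 0.277 nm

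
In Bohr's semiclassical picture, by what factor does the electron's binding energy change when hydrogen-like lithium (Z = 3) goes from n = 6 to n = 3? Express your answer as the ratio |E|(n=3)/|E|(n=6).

4

|E| ∝ Z^2 · n^-2; with Z fixed, |E| ∝ n^-2.
|E|(n=3)/|E|(n=6) = (3/6)^-2 = 4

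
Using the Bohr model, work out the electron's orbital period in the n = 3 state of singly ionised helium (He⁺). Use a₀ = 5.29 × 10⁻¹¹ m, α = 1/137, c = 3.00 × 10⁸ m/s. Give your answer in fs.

r = n²a₀/Z = 3²·5.29 × 10⁻¹¹/2 = 2.38 × 10⁻¹⁰ m
v = Zαc/n = 2·0.00730·3.00 × 10⁸/3 = 1.46 × 10⁶ m/s
T = 2πr/v = 1.02 × 10⁻¹⁵ s = 1.02 fs

1.02 fs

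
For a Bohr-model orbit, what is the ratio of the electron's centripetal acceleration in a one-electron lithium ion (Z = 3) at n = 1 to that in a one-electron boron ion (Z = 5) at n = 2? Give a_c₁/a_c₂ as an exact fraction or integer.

432/125

a_c ∝ Z^3 · n^-4
a_c₁/a_c₂ = (3/5)^3 · (1/2)^-4 = 432/125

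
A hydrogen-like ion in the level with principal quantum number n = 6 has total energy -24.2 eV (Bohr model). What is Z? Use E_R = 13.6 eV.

E_n = −E_R Z²/n² ⇒ Z² = −E_n n²/E_R = 24.2 × 6² / 13.6 ≈ 64.06
Z = 8

8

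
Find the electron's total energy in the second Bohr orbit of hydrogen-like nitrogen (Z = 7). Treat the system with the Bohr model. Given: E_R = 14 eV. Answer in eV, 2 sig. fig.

-170 eV

E_n = −E_R·Z²/n² = −14 × 7²/2² = -170 eV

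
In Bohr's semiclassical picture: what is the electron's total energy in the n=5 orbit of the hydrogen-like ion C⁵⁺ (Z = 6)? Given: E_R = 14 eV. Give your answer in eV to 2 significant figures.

-20 eV

E_n = −E_R·Z²/n² = −14 × 6²/5² = -20 eV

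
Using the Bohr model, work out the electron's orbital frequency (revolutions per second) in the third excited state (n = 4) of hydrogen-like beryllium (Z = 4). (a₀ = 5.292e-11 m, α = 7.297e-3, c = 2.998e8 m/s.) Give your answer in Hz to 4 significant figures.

r = n²a₀/Z = 2.117e-10 m, v = Zαc/n = 2.188e6 m/s
f = v/(2πr) = 1.645e15 Hz

1.645e15 Hz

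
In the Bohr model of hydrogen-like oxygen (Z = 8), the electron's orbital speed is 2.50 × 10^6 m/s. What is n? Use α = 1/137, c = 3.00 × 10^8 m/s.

v_n = Zαc/n ⇒ n = Zαc/v = 8 × 0.00730 × 3.00 × 10^8 / 2.50 × 10^6 ≈ 7.01
n = 7

7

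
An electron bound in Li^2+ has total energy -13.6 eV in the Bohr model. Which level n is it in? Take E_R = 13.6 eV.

3

E_n = −E_R Z²/n² ⇒ n² = E_R Z²/(−E_n) = 13.6 × 3² / 13.6 ≈ 9.00
n = 3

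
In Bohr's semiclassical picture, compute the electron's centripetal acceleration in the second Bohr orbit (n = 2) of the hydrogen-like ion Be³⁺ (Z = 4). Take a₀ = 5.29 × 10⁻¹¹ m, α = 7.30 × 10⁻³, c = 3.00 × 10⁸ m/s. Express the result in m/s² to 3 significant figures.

r = n²a₀/Z = 5.29 × 10⁻¹¹ m, v = Zαc/n = 4.38 × 10⁶ m/s
a = v²/r = (4.38 × 10⁶)² / 5.29 × 10⁻¹¹ = 3.63 × 10²³ m/s²

3.63 × 10²³ m/s²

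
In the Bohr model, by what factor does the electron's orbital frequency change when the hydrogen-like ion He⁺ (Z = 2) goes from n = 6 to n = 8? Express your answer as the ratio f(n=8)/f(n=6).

27/64

f ∝ Z^2 · n^-3; with Z fixed, f ∝ n^-3.
f(n=8)/f(n=6) = (8/6)^-3 = 27/64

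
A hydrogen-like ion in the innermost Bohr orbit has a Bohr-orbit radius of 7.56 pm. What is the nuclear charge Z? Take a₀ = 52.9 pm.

7

r_n = n²a₀/Z ⇒ Z = n²a₀/r = 1² × 52.9 / 7.56 ≈ 7.00
Z = 7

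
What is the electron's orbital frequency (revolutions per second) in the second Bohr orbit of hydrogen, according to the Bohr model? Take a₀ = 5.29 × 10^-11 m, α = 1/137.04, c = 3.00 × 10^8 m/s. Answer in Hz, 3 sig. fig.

r = n²a₀/Z = 2.12 × 10^-10 m, v = Zαc/n = 1.09 × 10^6 m/s
f = v/(2πr) = 8.23 × 10^14 Hz

8.23 × 10^14 Hz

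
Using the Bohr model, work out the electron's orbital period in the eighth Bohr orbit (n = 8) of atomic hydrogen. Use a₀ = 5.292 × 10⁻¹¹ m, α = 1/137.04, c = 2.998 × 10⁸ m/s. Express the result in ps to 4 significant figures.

0.07782 ps

r = n²a₀/Z = 8²·5.292 × 10⁻¹¹/1 = 3.387 × 10⁻⁹ m
v = Zαc/n = 1·0.007297·2.998 × 10⁸/8 = 2.735 × 10⁵ m/s
T = 2πr/v = 7.782 × 10⁻¹⁴ s = 0.07782 ps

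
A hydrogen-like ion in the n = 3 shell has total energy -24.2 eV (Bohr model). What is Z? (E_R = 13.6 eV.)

E_n = −E_R Z²/n² ⇒ Z² = −E_n n²/E_R = 24.2 × 3² / 13.6 ≈ 16.01
Z = 4

4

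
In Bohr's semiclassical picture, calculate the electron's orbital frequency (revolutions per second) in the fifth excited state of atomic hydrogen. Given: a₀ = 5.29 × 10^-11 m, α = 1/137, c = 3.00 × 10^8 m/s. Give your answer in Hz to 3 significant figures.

r = n²a₀/Z = 1.90 × 10^-9 m, v = Zαc/n = 3.65 × 10^5 m/s
f = v/(2πr) = 3.05 × 10^13 Hz

3.05 × 10^13 Hz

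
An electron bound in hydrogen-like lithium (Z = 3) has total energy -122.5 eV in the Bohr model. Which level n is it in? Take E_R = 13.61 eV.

1

E_n = −E_R Z²/n² ⇒ n² = E_R Z²/(−E_n) = 13.61 × 3² / 122.5 ≈ 1.00
n = 1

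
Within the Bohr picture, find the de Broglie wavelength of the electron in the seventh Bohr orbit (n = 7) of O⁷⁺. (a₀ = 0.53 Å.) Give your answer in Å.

The Bohr quantisation condition is nλ = 2πr_n.
r_n = n²a₀/Z = 3.2 Å
λ = 2πr_n/n = 2π·3.2/7 = 2.9 Å

2.9 Å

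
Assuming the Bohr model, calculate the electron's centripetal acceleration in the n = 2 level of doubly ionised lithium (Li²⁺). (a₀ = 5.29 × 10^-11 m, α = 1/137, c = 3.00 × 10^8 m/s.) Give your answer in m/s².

r = n²a₀/Z = 7.05 × 10^-11 m, v = Zαc/n = 3.28 × 10^6 m/s
a = v²/r = (3.28 × 10^6)² / 7.05 × 10^-11 = 1.53 × 10^23 m/s²

1.53 × 10^23 m/s²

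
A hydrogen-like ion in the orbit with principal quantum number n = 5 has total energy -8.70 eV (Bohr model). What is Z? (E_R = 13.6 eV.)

E_n = −E_R Z²/n² ⇒ Z² = −E_n n²/E_R = 8.70 × 5² / 13.6 ≈ 15.99
Z = 4

4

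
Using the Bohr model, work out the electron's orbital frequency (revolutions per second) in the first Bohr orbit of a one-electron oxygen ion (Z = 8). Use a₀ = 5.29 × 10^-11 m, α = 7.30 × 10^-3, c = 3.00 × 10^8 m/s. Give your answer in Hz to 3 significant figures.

r = n²a₀/Z = 6.61 × 10^-12 m, v = Zαc/n = 1.75 × 10^7 m/s
f = v/(2πr) = 4.22 × 10^17 Hz

4.22 × 10^17 Hz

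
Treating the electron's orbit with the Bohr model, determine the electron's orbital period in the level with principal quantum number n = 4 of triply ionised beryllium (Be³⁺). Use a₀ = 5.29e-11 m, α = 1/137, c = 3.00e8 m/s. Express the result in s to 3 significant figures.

r = n²a₀/Z = 4²·5.29e-11/4 = 2.12e-10 m
v = Zαc/n = 4·0.00730·3.00e8/4 = 2.19e6 m/s
T = 2πr/v = 6.07e-16 s

6.07e-16 s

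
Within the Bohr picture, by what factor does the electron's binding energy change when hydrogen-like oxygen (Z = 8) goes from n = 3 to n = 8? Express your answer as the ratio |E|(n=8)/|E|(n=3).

|E| ∝ Z^2 · n^-2; with Z fixed, |E| ∝ n^-2.
|E|(n=8)/|E|(n=3) = (8/3)^-2 = 9/64

9/64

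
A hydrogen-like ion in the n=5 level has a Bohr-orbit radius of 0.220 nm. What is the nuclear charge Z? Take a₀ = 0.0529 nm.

6

r_n = n²a₀/Z ⇒ Z = n²a₀/r = 5² × 0.0529 / 0.220 ≈ 6.01
Z = 6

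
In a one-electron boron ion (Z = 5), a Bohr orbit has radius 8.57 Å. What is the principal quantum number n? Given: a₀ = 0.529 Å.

r_n = n²a₀/Z ⇒ n² = rZ/a₀ = 8.57 × 5 / 0.529 ≈ 81.00
n = 9

9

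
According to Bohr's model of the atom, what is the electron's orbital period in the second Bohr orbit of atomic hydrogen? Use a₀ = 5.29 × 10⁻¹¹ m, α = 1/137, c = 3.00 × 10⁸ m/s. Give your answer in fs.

r = n²a₀/Z = 2²·5.29 × 10⁻¹¹/1 = 2.12 × 10⁻¹⁰ m
v = Zαc/n = 1·0.00730·3.00 × 10⁸/2 = 1.09 × 10⁶ m/s
T = 2πr/v = 1.21 × 10⁻¹⁵ s = 1.21 fs

1.21 fs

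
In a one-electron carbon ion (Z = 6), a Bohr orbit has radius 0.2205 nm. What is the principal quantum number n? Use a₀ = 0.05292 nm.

r_n = n²a₀/Z ⇒ n² = rZ/a₀ = 0.2205 × 6 / 0.05292 ≈ 25.00
n = 5

5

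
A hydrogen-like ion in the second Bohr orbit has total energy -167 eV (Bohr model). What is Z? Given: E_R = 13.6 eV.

E_n = −E_R Z²/n² ⇒ Z² = −E_n n²/E_R = 167 × 2² / 13.6 ≈ 49.12
Z = 7

7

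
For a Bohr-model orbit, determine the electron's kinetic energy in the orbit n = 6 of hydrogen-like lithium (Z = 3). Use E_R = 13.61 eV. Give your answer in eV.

For a Coulomb orbit the virial theorem gives K = −E_n.
E_n = −E_R·Z²/n², so K = E_R·Z²/n² = 13.61 × 3²/6² = 3.402 eV

3.402 eV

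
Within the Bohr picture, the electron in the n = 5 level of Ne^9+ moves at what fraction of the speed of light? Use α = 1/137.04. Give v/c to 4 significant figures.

0.01459

v_n = Zαc/n, so v/c = Zα/n = 10 × 0.007297 / 5 = 0.01459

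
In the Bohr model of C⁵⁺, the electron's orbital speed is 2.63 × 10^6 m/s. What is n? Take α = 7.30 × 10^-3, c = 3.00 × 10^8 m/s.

v_n = Zαc/n ⇒ n = Zαc/v = 6 × 0.00730 × 3.00 × 10^8 / 2.63 × 10^6 ≈ 5.00
n = 5

5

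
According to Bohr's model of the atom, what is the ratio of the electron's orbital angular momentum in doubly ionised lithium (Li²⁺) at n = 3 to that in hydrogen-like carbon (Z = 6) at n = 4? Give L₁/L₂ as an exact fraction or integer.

3/4

L = nℏ is independent of Z.
L₁/L₂ = n₁/n₂ = 3/4 = 3/4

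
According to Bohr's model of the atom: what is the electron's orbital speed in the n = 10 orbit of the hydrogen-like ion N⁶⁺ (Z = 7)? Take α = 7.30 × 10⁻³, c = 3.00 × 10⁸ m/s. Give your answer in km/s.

1530 km/s

v_n = Zαc/n = 7 × 0.00730 × 3.00 × 10⁸ / 10
    = 1530 km/s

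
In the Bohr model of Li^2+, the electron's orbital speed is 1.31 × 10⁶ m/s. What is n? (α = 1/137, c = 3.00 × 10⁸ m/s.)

v_n = Zαc/n ⇒ n = Zαc/v = 3 × 0.00730 × 3.00 × 10⁸ / 1.31 × 10⁶ ≈ 5.01
n = 5

5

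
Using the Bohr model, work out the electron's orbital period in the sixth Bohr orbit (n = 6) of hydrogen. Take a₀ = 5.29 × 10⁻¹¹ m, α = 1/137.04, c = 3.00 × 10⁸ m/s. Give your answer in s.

r = n²a₀/Z = 6²·5.29 × 10⁻¹¹/1 = 1.90 × 10⁻⁹ m
v = Zαc/n = 1·0.00730·3.00 × 10⁸/6 = 3.65 × 10⁵ m/s
T = 2πr/v = 3.28 × 10⁻¹⁴ s

3.28 × 10⁻¹⁴ s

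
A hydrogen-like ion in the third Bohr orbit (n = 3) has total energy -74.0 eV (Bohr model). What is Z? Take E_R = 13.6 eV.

7

E_n = −E_R Z²/n² ⇒ Z² = −E_n n²/E_R = 74.0 × 3² / 13.6 ≈ 48.97
Z = 7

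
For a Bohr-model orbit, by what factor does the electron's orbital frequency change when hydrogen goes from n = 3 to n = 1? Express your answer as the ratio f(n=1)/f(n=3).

27

f ∝ Z^2 · n^-3; with Z fixed, f ∝ n^-3.
f(n=1)/f(n=3) = (1/3)^-3 = 27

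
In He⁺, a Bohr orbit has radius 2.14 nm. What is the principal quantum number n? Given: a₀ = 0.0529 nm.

9

r_n = n²a₀/Z ⇒ n² = rZ/a₀ = 2.14 × 2 / 0.0529 ≈ 80.91
n = 9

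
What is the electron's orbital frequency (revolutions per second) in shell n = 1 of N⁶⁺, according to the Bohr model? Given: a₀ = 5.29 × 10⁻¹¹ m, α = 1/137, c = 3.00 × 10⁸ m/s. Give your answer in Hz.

r = n²a₀/Z = 7.56 × 10⁻¹² m, v = Zαc/n = 1.53 × 10⁷ m/s
f = v/(2πr) = 3.23 × 10¹⁷ Hz

3.23 × 10¹⁷ Hz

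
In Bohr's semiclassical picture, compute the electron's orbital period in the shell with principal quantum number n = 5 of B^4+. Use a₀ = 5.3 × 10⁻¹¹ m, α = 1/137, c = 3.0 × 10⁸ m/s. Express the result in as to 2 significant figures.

r = n²a₀/Z = 5²·5.3 × 10⁻¹¹/5 = 2.6 × 10⁻¹⁰ m
v = Zαc/n = 5·0.0073·3.0 × 10⁸/5 = 2.2 × 10⁶ m/s
T = 2πr/v = 7.6 × 10⁻¹⁶ s = 760 as

760 as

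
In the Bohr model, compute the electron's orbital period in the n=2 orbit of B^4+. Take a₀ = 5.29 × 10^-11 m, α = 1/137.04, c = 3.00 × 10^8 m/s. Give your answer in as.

48.6 as

r = n²a₀/Z = 2²·5.29 × 10^-11/5 = 4.23 × 10^-11 m
v = Zαc/n = 5·0.00730·3.00 × 10^8/2 = 5.47 × 10^6 m/s
T = 2πr/v = 4.86 × 10^-17 s = 48.6 as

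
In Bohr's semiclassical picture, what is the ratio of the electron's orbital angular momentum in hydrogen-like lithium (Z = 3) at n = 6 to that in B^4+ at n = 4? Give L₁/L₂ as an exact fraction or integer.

L = nℏ is independent of Z.
L₁/L₂ = n₁/n₂ = 6/4 = 3/2

3/2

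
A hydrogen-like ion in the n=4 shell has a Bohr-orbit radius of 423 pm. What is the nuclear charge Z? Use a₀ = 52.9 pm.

2

r_n = n²a₀/Z ⇒ Z = n²a₀/r = 4² × 52.9 / 423 ≈ 2.00
Z = 2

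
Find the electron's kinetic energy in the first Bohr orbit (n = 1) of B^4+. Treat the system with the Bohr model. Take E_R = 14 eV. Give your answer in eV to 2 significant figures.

For a Coulomb orbit the virial theorem gives K = −E_n.
E_n = −E_R·Z²/n², so K = E_R·Z²/n² = 14 × 5²/1² = 350 eV

350 eV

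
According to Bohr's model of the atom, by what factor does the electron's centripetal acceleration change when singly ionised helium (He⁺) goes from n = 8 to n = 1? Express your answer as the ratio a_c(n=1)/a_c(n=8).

4096

a_c ∝ Z^3 · n^-4; with Z fixed, a_c ∝ n^-4.
a_c(n=1)/a_c(n=8) = (1/8)^-4 = 4096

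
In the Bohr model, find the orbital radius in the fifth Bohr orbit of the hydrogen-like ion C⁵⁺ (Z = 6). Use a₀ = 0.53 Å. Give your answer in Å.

r_n = n²a₀/Z = 5² × 0.53 / 6
    = 25 × 0.53 / 6 = 2.2 Å

2.2 Å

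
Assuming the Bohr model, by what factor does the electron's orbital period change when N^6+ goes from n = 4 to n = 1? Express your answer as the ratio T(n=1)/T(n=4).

T ∝ Z^-2 · n^3; with Z fixed, T ∝ n^3.
T(n=1)/T(n=4) = (1/4)^3 = 1/64

1/64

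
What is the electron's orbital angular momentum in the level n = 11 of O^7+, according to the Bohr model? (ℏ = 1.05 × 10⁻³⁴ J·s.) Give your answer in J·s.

L_n = nℏ = 11 × 1.05 × 10⁻³⁴ = 1.16 × 10⁻³³ J·s

1.16 × 10⁻³³ J·s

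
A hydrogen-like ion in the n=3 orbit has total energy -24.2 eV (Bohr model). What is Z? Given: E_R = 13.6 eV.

E_n = −E_R Z²/n² ⇒ Z² = −E_n n²/E_R = 24.2 × 3² / 13.6 ≈ 16.01
Z = 4

4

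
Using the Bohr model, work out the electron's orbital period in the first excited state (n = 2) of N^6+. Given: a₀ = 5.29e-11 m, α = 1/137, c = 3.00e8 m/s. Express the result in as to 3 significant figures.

24.8 as

r = n²a₀/Z = 2²·5.29e-11/7 = 3.02e-11 m
v = Zαc/n = 7·0.00730·3.00e8/2 = 7.66e6 m/s
T = 2πr/v = 2.48e-17 s = 24.8 as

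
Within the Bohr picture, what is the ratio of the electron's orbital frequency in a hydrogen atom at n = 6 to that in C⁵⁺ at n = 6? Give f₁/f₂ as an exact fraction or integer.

f ∝ Z^2 · n^-3
f₁/f₂ = (1/6)^2 · (6/6)^-3 = 1/36

1/36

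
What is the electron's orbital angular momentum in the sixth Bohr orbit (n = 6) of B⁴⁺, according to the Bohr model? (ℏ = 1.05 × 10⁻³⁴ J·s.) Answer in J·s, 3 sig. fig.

6.30 × 10⁻³⁴ J·s

L_n = nℏ = 6 × 1.05 × 10⁻³⁴ = 6.30 × 10⁻³⁴ J·s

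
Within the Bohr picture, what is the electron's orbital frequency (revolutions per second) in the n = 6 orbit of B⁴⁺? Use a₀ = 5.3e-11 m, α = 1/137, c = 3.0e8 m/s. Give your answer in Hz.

r = n²a₀/Z = 3.8e-10 m, v = Zαc/n = 1.8e6 m/s
f = v/(2πr) = 7.6e14 Hz

7.6e14 Hz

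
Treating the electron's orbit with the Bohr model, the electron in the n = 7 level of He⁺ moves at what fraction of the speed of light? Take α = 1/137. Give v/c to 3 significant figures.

0.00209

v_n = Zαc/n, so v/c = Zα/n = 2 × 0.00730 / 7 = 0.00209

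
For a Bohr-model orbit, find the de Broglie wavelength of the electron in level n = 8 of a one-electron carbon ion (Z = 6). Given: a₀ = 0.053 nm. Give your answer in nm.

0.44 nm

The Bohr quantisation condition is nλ = 2πr_n.
r_n = n²a₀/Z = 0.57 nm
λ = 2πr_n/n = 2π·0.57/8 = 0.44 nm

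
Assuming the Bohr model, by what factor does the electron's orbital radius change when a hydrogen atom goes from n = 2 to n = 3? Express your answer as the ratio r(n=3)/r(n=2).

r ∝ Z^-1 · n^2; with Z fixed, r ∝ n^2.
r(n=3)/r(n=2) = (3/2)^2 = 9/4

9/4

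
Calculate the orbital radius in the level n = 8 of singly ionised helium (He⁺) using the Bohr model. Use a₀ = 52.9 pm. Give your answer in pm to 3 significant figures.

1690 pm

r_n = n²a₀/Z = 8² × 52.9 / 2
    = 64 × 52.9 / 2 = 1690 pm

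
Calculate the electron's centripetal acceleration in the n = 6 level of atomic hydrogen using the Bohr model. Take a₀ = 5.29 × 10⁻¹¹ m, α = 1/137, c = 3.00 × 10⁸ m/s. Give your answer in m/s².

6.99 × 10¹⁹ m/s²

r = n²a₀/Z = 1.90 × 10⁻⁹ m, v = Zαc/n = 3.65 × 10⁵ m/s
a = v²/r = (3.65 × 10⁵)² / 1.90 × 10⁻⁹ = 6.99 × 10¹⁹ m/s²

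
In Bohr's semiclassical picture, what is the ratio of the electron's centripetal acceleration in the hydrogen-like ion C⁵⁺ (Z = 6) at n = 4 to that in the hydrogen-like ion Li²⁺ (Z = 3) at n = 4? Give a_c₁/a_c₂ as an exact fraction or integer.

8

a_c ∝ Z^3 · n^-4
a_c₁/a_c₂ = (6/3)^3 · (4/4)^-4 = 8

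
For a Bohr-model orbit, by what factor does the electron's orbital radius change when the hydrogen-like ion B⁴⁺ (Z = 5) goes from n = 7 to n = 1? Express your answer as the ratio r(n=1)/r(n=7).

1/49

r ∝ Z^-1 · n^2; with Z fixed, r ∝ n^2.
r(n=1)/r(n=7) = (1/7)^2 = 1/49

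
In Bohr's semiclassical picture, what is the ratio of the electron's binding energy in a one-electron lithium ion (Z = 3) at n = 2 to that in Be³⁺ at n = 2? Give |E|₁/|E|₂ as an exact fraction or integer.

9/16

|E| ∝ Z^2 · n^-2
|E|₁/|E|₂ = (3/4)^2 · (2/2)^-2 = 9/16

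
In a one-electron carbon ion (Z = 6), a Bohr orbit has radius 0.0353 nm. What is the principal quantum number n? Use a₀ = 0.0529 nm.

r_n = n²a₀/Z ⇒ n² = rZ/a₀ = 0.0353 × 6 / 0.0529 ≈ 4.00
n = 2

2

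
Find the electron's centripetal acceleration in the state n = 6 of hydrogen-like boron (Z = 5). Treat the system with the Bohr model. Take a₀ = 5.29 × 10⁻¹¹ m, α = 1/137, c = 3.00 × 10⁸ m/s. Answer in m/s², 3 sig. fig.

r = n²a₀/Z = 3.81 × 10⁻¹⁰ m, v = Zαc/n = 1.82 × 10⁶ m/s
a = v²/r = (1.82 × 10⁶)² / 3.81 × 10⁻¹⁰ = 8.74 × 10²¹ m/s²

8.74 × 10²¹ m/s²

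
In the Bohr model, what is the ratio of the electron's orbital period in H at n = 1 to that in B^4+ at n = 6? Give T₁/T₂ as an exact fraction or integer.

25/216

T ∝ Z^-2 · n^3
T₁/T₂ = (1/5)^-2 · (1/6)^3 = 25/216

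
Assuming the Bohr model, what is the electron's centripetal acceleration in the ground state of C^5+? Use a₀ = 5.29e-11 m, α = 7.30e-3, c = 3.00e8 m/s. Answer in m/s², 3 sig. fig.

r = n²a₀/Z = 8.82e-12 m, v = Zαc/n = 1.31e7 m/s
a = v²/r = (1.31e7)² / 8.82e-12 = 1.96e25 m/s²

1.96e25 m/s²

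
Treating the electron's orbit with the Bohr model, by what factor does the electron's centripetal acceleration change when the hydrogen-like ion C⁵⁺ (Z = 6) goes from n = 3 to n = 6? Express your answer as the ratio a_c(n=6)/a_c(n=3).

a_c ∝ Z^3 · n^-4; with Z fixed, a_c ∝ n^-4.
a_c(n=6)/a_c(n=3) = (6/3)^-4 = 1/16

1/16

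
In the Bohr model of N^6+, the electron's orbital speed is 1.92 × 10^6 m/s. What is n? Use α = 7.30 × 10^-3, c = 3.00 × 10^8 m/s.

8

v_n = Zαc/n ⇒ n = Zαc/v = 7 × 0.00730 × 3.00 × 10^8 / 1.92 × 10^6 ≈ 7.98
n = 8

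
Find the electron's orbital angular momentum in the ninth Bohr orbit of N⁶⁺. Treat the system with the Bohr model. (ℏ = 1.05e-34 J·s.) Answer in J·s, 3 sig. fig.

L_n = nℏ = 9 × 1.05e-34 = 9.45e-34 J·s

9.45e-34 J·s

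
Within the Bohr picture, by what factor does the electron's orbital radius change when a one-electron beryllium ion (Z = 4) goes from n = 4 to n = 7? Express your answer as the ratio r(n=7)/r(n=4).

49/16

r ∝ Z^-1 · n^2; with Z fixed, r ∝ n^2.
r(n=7)/r(n=4) = (7/4)^2 = 49/16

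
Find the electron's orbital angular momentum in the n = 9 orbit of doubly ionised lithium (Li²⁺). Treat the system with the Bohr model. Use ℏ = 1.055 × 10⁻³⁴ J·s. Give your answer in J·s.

L_n = nℏ = 9 × 1.055 × 10⁻³⁴ = 9.495 × 10⁻³⁴ J·s

9.495 × 10⁻³⁴ J·s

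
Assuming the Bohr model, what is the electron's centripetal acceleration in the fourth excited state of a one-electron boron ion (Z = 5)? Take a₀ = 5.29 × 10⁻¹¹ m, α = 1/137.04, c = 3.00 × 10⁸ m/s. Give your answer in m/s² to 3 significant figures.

1.81 × 10²² m/s²

r = n²a₀/Z = 2.64 × 10⁻¹⁰ m, v = Zαc/n = 2.19 × 10⁶ m/s
a = v²/r = (2.19 × 10⁶)² / 2.64 × 10⁻¹⁰ = 1.81 × 10²² m/s²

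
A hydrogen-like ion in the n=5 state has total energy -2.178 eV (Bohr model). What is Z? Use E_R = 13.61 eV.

E_n = −E_R Z²/n² ⇒ Z² = −E_n n²/E_R = 2.178 × 5² / 13.61 ≈ 4.00
Z = 2

2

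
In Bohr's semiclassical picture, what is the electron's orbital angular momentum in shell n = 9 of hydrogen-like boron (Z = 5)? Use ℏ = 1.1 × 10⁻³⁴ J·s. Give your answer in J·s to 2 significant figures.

9.9 × 10⁻³⁴ J·s

L_n = nℏ = 9 × 1.1 × 10⁻³⁴ = 9.9 × 10⁻³⁴ J·s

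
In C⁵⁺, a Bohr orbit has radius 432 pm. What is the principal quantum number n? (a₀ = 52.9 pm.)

7

r_n = n²a₀/Z ⇒ n² = rZ/a₀ = 432 × 6 / 52.9 ≈ 49.00
n = 7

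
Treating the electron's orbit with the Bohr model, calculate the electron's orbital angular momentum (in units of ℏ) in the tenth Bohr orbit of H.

L_n = nℏ, so L/ℏ = n = 10.

10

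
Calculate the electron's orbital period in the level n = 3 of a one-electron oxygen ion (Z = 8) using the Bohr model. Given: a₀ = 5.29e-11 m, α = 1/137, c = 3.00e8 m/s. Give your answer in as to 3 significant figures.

64.0 as

r = n²a₀/Z = 3²·5.29e-11/8 = 5.95e-11 m
v = Zαc/n = 8·0.00730·3.00e8/3 = 5.84e6 m/s
T = 2πr/v = 6.40e-17 s = 64.0 as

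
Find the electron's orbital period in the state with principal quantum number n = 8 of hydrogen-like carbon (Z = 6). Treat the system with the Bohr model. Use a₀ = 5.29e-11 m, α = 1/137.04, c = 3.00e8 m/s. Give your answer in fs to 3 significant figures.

2.16 fs

r = n²a₀/Z = 8²·5.29e-11/6 = 5.64e-10 m
v = Zαc/n = 6·0.00730·3.00e8/8 = 1.64e6 m/s
T = 2πr/v = 2.16e-15 s = 2.16 fs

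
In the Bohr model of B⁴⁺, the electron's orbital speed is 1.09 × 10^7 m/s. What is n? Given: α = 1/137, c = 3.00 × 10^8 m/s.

1

v_n = Zαc/n ⇒ n = Zαc/v = 5 × 0.00730 × 3.00 × 10^8 / 1.09 × 10^7 ≈ 1.00
n = 1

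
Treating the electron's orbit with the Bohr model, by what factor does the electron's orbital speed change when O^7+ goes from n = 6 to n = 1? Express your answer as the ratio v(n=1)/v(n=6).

6

v ∝ Z^1 · n^-1; with Z fixed, v ∝ n^-1.
v(n=1)/v(n=6) = (1/6)^-1 = 6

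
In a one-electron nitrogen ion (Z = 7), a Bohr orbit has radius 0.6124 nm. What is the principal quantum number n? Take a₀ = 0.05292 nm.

9

r_n = n²a₀/Z ⇒ n² = rZ/a₀ = 0.6124 × 7 / 0.05292 ≈ 81.01
n = 9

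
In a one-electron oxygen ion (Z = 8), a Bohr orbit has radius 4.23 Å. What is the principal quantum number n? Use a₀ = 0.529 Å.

8

r_n = n²a₀/Z ⇒ n² = rZ/a₀ = 4.23 × 8 / 0.529 ≈ 63.97
n = 8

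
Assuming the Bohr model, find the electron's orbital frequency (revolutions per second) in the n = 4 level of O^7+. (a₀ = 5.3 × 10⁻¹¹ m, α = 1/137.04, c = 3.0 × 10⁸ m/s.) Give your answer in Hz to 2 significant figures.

r = n²a₀/Z = 1.1 × 10⁻¹⁰ m, v = Zαc/n = 4.4 × 10⁶ m/s
f = v/(2πr) = 6.6 × 10¹⁵ Hz

6.6 × 10¹⁵ Hz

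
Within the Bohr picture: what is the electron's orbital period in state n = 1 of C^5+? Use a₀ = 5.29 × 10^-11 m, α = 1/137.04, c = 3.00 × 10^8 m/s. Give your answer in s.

4.22 × 10^-18 s

r = n²a₀/Z = 1²·5.29 × 10^-11/6 = 8.82 × 10^-12 m
v = Zαc/n = 6·0.00730·3.00 × 10^8/1 = 1.31 × 10^7 m/s
T = 2πr/v = 4.22 × 10^-18 s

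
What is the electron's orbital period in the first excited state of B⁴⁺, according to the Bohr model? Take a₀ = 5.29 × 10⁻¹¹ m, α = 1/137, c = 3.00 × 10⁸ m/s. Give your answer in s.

4.86 × 10⁻¹⁷ s

r = n²a₀/Z = 2²·5.29 × 10⁻¹¹/5 = 4.23 × 10⁻¹¹ m
v = Zαc/n = 5·0.00730·3.00 × 10⁸/2 = 5.47 × 10⁶ m/s
T = 2πr/v = 4.86 × 10⁻¹⁷ s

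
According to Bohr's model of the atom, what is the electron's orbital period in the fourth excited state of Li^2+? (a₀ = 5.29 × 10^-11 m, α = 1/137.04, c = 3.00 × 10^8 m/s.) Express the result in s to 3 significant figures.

2.11 × 10^-15 s

r = n²a₀/Z = 5²·5.29 × 10^-11/3 = 4.41 × 10^-10 m
v = Zαc/n = 3·0.00730·3.00 × 10^8/5 = 1.31 × 10^6 m/s
T = 2πr/v = 2.11 × 10^-15 s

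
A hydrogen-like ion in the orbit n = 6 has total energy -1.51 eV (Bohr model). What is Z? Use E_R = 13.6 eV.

2

E_n = −E_R Z²/n² ⇒ Z² = −E_n n²/E_R = 1.51 × 6² / 13.6 ≈ 4.00
Z = 2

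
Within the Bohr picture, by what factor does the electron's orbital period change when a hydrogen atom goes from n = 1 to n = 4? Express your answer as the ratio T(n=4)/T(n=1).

64

T ∝ Z^-2 · n^3; with Z fixed, T ∝ n^3.
T(n=4)/T(n=1) = (4/1)^3 = 64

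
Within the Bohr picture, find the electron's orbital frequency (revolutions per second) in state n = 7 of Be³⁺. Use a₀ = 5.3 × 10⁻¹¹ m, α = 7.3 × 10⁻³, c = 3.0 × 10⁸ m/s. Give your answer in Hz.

3.1 × 10¹⁴ Hz

r = n²a₀/Z = 6.5 × 10⁻¹⁰ m, v = Zαc/n = 1.3 × 10⁶ m/s
f = v/(2πr) = 3.1 × 10¹⁴ Hz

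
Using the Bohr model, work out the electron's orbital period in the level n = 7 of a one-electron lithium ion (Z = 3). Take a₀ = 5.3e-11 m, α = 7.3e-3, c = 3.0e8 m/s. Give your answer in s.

r = n²a₀/Z = 7²·5.3e-11/3 = 8.7e-10 m
v = Zαc/n = 3·0.0073·3.0e8/7 = 9.4e5 m/s
T = 2πr/v = 5.8e-15 s

5.8e-15 s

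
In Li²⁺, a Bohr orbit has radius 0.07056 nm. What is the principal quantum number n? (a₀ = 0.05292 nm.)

r_n = n²a₀/Z ⇒ n² = rZ/a₀ = 0.07056 × 3 / 0.05292 ≈ 4.00
n = 2

2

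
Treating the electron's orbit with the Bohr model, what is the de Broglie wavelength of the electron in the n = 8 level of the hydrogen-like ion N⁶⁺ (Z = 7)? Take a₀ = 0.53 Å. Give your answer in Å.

3.8 Å

The Bohr quantisation condition is nλ = 2πr_n.
r_n = n²a₀/Z = 4.8 Å
λ = 2πr_n/n = 2π·4.8/8 = 3.8 Å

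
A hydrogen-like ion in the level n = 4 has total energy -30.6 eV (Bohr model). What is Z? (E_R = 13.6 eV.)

6

E_n = −E_R Z²/n² ⇒ Z² = −E_n n²/E_R = 30.6 × 4² / 13.6 ≈ 36.00
Z = 6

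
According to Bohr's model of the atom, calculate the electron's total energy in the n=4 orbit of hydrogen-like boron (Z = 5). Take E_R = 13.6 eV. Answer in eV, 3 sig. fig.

-21.2 eV

E_n = −E_R·Z²/n² = −13.6 × 5²/4² = -21.2 eV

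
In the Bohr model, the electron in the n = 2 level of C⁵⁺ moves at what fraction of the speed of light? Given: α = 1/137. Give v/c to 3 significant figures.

v_n = Zαc/n, so v/c = Zα/n = 6 × 0.00730 / 2 = 0.0219

0.0219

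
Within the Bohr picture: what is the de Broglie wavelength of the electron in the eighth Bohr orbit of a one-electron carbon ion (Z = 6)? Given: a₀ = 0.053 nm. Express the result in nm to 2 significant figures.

The Bohr quantisation condition is nλ = 2πr_n.
r_n = n²a₀/Z = 0.57 nm
λ = 2πr_n/n = 2π·0.57/8 = 0.44 nm

0.44 nm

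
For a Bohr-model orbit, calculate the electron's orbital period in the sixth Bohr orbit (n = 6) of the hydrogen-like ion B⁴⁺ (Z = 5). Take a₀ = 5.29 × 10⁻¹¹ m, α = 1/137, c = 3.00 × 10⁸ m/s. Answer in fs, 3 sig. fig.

1.31 fs

r = n²a₀/Z = 6²·5.29 × 10⁻¹¹/5 = 3.81 × 10⁻¹⁰ m
v = Zαc/n = 5·0.00730·3.00 × 10⁸/6 = 1.82 × 10⁶ m/s
T = 2πr/v = 1.31 × 10⁻¹⁵ s = 1.31 fs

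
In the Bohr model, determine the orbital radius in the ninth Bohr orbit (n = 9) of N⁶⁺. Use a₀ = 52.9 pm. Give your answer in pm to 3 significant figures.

612 pm

r_n = n²a₀/Z = 9² × 52.9 / 7
    = 81 × 52.9 / 7 = 612 pm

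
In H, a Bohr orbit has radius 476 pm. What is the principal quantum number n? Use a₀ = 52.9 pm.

r_n = n²a₀/Z ⇒ n² = rZ/a₀ = 476 × 1 / 52.9 ≈ 9.00
n = 3

3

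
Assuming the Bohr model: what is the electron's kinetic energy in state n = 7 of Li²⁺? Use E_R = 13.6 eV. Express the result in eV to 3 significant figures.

2.50 eV

For a Coulomb orbit the virial theorem gives K = −E_n.
E_n = −E_R·Z²/n², so K = E_R·Z²/n² = 13.6 × 3²/7² = 2.50 eV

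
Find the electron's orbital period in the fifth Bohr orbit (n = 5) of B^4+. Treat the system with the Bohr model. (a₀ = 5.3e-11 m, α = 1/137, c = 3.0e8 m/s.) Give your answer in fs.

0.76 fs

r = n²a₀/Z = 5²·5.3e-11/5 = 2.6e-10 m
v = Zαc/n = 5·0.0073·3.0e8/5 = 2.2e6 m/s
T = 2πr/v = 7.6e-16 s = 0.76 fs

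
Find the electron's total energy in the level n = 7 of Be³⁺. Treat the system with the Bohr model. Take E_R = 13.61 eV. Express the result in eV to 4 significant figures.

E_n = −E_R·Z²/n² = −13.61 × 4²/7² = -4.444 eV

-4.444 eV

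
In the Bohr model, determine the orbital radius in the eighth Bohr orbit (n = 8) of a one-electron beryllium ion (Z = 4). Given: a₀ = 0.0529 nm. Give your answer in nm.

r_n = n²a₀/Z = 8² × 0.0529 / 4
    = 64 × 0.0529 / 4 = 0.846 nm

0.846 nm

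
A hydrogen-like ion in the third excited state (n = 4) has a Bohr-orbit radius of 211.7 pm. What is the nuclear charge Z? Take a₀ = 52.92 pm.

r_n = n²a₀/Z ⇒ Z = n²a₀/r = 4² × 52.92 / 211.7 ≈ 4.00
Z = 4

4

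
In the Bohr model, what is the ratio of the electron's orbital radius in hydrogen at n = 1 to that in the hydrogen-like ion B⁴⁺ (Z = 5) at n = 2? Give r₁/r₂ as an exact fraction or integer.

r ∝ Z^-1 · n^2
r₁/r₂ = (1/5)^-1 · (1/2)^2 = 5/4

5/4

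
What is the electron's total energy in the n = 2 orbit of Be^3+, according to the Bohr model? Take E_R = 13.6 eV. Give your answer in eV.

E_n = −E_R·Z²/n² = −13.6 × 4²/2² = -54.4 eV

-54.4 eV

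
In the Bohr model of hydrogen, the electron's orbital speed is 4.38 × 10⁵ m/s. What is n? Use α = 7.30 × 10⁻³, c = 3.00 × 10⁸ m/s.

5

v_n = Zαc/n ⇒ n = Zαc/v = 1 × 0.00730 × 3.00 × 10⁸ / 4.38 × 10⁵ ≈ 5.00
n = 5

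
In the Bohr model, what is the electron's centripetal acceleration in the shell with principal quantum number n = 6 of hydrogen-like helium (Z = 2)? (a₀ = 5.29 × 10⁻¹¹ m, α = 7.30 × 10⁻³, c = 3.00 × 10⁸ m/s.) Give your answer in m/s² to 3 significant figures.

r = n²a₀/Z = 9.52 × 10⁻¹⁰ m, v = Zαc/n = 7.30 × 10⁵ m/s
a = v²/r = (7.30 × 10⁵)² / 9.52 × 10⁻¹⁰ = 5.60 × 10²⁰ m/s²

5.60 × 10²⁰ m/s²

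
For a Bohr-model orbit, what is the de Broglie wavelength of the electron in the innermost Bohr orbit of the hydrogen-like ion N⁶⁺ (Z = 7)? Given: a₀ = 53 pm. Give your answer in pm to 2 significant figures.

48 pm

The Bohr quantisation condition is nλ = 2πr_n.
r_n = n²a₀/Z = 7.6 pm
λ = 2πr_n/n = 2π·7.6/1 = 48 pm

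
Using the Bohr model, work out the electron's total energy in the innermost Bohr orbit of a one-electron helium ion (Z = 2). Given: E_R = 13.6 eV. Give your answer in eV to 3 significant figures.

-54.4 eV

E_n = −E_R·Z²/n² = −13.6 × 2²/1² = -54.4 eV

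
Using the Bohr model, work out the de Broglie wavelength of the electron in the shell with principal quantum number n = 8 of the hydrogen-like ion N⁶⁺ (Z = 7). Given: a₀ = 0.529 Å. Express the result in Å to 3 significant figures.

The Bohr quantisation condition is nλ = 2πr_n.
r_n = n²a₀/Z = 4.84 Å
λ = 2πr_n/n = 2π·4.84/8 = 3.80 Å

3.80 Å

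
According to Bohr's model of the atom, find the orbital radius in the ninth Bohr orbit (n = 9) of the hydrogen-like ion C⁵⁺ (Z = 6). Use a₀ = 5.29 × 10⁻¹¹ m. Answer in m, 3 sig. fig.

r_n = n²a₀/Z = 9² × 5.29 × 10⁻¹¹ / 6
    = 81 × 5.29 × 10⁻¹¹ / 6 = 7.14 × 10⁻¹⁰ m

7.14 × 10⁻¹⁰ m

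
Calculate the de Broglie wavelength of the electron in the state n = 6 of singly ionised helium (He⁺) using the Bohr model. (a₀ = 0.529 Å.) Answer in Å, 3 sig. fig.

9.97 Å

The Bohr quantisation condition is nλ = 2πr_n.
r_n = n²a₀/Z = 9.52 Å
λ = 2πr_n/n = 2π·9.52/6 = 9.97 Å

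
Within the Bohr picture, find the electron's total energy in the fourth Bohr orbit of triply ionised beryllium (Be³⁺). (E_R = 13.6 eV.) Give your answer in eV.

-13.6 eV

E_n = −E_R·Z²/n² = −13.6 × 4²/4² = -13.6 eV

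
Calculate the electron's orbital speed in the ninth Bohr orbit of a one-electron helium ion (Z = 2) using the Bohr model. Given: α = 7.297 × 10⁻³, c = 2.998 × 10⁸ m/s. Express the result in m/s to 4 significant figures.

4.861 × 10⁵ m/s

v_n = Zαc/n = 2 × 0.007297 × 2.998 × 10⁸ / 9
    = 4.861 × 10⁵ m/s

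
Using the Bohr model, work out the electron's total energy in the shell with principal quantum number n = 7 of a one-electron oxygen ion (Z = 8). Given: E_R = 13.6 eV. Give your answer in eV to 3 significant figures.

E_n = −E_R·Z²/n² = −13.6 × 8²/7² = -17.8 eV

-17.8 eV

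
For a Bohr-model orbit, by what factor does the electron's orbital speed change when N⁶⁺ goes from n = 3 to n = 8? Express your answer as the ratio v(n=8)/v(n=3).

v ∝ Z^1 · n^-1; with Z fixed, v ∝ n^-1.
v(n=8)/v(n=3) = (8/3)^-1 = 3/8

3/8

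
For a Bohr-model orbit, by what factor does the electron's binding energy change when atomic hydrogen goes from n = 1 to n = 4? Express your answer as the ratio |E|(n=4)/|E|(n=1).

1/16

|E| ∝ Z^2 · n^-2; with Z fixed, |E| ∝ n^-2.
|E|(n=4)/|E|(n=1) = (4/1)^-2 = 1/16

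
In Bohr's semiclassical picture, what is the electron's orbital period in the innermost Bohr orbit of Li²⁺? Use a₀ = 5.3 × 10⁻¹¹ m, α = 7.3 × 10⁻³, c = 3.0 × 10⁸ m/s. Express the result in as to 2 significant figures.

17 as

r = n²a₀/Z = 1²·5.3 × 10⁻¹¹/3 = 1.8 × 10⁻¹¹ m
v = Zαc/n = 3·0.0073·3.0 × 10⁸/1 = 6.6 × 10⁶ m/s
T = 2πr/v = 1.7 × 10⁻¹⁷ s = 17 as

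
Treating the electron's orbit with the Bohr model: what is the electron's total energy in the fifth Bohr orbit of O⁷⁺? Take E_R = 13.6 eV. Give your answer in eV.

E_n = −E_R·Z²/n² = −13.6 × 8²/5² = -34.8 eV

-34.8 eV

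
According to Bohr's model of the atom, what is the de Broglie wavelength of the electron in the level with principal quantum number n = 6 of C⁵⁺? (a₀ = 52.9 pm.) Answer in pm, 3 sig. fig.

The Bohr quantisation condition is nλ = 2πr_n.
r_n = n²a₀/Z = 317 pm
λ = 2πr_n/n = 2π·317/6 = 332 pm

332 pm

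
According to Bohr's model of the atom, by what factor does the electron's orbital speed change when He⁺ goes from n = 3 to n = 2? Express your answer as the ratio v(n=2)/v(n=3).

3/2

v ∝ Z^1 · n^-1; with Z fixed, v ∝ n^-1.
v(n=2)/v(n=3) = (2/3)^-1 = 3/2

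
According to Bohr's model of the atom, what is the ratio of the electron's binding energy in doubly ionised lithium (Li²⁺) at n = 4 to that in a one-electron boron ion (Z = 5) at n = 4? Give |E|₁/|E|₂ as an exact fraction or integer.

9/25

|E| ∝ Z^2 · n^-2
|E|₁/|E|₂ = (3/5)^2 · (4/4)^-2 = 9/25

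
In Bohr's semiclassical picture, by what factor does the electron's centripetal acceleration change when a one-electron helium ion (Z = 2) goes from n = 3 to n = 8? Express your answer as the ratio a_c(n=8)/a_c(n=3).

81/4096

a_c ∝ Z^3 · n^-4; with Z fixed, a_c ∝ n^-4.
a_c(n=8)/a_c(n=3) = (8/3)^-4 = 81/4096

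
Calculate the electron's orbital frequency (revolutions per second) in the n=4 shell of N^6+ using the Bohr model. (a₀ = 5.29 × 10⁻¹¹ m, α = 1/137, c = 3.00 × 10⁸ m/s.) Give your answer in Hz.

5.04 × 10¹⁵ Hz

r = n²a₀/Z = 1.21 × 10⁻¹⁰ m, v = Zαc/n = 3.83 × 10⁶ m/s
f = v/(2πr) = 5.04 × 10¹⁵ Hz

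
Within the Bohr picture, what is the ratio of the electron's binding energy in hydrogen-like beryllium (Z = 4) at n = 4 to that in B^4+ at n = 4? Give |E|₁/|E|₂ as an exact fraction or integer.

|E| ∝ Z^2 · n^-2
|E|₁/|E|₂ = (4/5)^2 · (4/4)^-2 = 16/25

16/25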